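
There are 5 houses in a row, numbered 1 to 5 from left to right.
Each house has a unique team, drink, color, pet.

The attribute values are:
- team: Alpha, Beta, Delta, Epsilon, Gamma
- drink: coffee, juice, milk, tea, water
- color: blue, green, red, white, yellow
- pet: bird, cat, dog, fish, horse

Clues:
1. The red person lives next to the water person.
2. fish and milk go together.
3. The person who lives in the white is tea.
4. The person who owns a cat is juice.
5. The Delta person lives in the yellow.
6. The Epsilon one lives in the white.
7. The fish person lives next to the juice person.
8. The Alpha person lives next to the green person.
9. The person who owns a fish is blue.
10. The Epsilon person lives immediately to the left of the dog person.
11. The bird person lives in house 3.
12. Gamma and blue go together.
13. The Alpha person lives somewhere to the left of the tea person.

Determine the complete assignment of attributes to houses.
Solution:

House | Team | Drink | Color | Pet
----------------------------------
  1   | Gamma | milk | blue | fish
  2   | Alpha | juice | red | cat
  3   | Beta | water | green | bird
  4   | Epsilon | tea | white | horse
  5   | Delta | coffee | yellow | dog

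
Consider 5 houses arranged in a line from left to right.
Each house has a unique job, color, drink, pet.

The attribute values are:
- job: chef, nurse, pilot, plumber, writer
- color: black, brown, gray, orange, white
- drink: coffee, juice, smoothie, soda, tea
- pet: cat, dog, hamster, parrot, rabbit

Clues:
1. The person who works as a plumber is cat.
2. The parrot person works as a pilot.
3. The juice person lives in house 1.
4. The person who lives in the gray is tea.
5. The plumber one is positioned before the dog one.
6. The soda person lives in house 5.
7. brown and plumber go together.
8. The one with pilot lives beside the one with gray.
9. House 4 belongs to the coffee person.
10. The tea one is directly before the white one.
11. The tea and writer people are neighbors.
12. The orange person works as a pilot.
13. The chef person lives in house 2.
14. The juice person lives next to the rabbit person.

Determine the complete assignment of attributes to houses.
Solution:

House | Job | Color | Drink | Pet
---------------------------------
  1   | pilot | orange | juice | parrot
  2   | chef | gray | tea | rabbit
  3   | writer | white | smoothie | hamster
  4   | plumber | brown | coffee | cat
  5   | nurse | black | soda | dog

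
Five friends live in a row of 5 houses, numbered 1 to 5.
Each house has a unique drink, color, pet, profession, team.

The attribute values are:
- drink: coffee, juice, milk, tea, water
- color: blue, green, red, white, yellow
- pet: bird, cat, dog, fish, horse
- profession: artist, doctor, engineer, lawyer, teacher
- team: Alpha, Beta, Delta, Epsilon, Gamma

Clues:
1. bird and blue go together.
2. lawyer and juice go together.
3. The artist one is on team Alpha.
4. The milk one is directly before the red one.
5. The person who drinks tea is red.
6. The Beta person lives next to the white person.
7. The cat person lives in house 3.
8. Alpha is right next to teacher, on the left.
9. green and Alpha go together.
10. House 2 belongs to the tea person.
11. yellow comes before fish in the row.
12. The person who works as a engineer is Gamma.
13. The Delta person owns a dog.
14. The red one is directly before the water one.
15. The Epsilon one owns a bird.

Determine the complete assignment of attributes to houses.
Solution:

House | Drink | Color | Pet | Profession | Team
-----------------------------------------------
  1   | milk | green | horse | artist | Alpha
  2   | tea | red | dog | teacher | Delta
  3   | water | yellow | cat | doctor | Beta
  4   | coffee | white | fish | engineer | Gamma
  5   | juice | blue | bird | lawyer | Epsilon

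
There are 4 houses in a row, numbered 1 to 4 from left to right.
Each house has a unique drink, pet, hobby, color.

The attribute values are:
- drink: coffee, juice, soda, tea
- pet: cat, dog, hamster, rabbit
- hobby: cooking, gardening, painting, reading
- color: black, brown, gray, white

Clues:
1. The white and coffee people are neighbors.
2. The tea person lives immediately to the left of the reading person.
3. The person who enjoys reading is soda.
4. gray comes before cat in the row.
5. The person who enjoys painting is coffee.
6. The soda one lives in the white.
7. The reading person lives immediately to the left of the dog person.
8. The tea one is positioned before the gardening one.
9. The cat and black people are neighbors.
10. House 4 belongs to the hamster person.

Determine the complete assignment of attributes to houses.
Solution:

House | Drink | Pet | Hobby | Color
-----------------------------------
  1   | tea | rabbit | cooking | gray
  2   | soda | cat | reading | white
  3   | coffee | dog | painting | black
  4   | juice | hamster | gardening | brown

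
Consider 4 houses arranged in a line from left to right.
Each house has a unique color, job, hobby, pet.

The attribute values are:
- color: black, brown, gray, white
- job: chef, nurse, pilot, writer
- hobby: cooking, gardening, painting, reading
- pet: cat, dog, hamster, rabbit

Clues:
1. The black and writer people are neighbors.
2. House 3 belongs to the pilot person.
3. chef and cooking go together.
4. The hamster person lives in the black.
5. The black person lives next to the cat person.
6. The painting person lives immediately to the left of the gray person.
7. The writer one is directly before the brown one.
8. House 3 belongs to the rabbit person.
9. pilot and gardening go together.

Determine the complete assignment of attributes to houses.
Solution:

House | Color | Job | Hobby | Pet
---------------------------------
  1   | black | nurse | painting | hamster
  2   | gray | writer | reading | cat
  3   | brown | pilot | gardening | rabbit
  4   | white | chef | cooking | dog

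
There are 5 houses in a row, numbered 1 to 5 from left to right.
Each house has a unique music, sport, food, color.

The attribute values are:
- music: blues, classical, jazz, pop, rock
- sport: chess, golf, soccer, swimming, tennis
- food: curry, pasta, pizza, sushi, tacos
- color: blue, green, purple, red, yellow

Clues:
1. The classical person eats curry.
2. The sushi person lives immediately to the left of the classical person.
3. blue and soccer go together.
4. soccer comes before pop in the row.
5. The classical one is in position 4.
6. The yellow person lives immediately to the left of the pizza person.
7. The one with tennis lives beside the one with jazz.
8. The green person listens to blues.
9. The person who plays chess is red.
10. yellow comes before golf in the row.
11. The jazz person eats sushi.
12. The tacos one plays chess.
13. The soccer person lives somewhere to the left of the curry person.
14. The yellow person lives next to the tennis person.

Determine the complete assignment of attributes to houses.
Solution:

House | Music | Sport | Food | Color
------------------------------------
  1   | rock | swimming | pasta | yellow
  2   | blues | tennis | pizza | green
  3   | jazz | soccer | sushi | blue
  4   | classical | golf | curry | purple
  5   | pop | chess | tacos | red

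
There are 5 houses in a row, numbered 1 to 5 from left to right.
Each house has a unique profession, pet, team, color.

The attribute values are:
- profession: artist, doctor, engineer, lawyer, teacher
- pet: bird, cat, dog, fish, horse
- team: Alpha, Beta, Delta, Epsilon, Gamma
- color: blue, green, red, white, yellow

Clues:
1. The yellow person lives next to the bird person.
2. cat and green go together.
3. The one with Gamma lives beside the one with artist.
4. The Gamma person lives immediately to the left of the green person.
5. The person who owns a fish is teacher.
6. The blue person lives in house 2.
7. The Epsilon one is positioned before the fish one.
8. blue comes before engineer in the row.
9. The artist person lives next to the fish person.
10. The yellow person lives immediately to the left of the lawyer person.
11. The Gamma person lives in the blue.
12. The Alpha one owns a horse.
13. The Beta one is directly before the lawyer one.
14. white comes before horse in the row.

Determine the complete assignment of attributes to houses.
Solution:

House | Profession | Pet | Team | Color
---------------------------------------
  1   | doctor | dog | Beta | yellow
  2   | lawyer | bird | Gamma | blue
  3   | artist | cat | Epsilon | green
  4   | teacher | fish | Delta | white
  5   | engineer | horse | Alpha | red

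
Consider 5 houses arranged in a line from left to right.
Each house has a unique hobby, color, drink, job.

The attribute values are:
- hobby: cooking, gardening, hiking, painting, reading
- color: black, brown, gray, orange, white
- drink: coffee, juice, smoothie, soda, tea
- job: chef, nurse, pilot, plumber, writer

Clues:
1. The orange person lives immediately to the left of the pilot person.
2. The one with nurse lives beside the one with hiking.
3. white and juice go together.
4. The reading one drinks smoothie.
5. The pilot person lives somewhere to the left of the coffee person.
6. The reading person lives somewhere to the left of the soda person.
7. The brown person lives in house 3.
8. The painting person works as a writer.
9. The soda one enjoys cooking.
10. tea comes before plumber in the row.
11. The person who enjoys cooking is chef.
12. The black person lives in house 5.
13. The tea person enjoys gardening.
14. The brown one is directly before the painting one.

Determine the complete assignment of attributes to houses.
Solution:

House | Hobby | Color | Drink | Job
-----------------------------------
  1   | gardening | orange | tea | nurse
  2   | hiking | white | juice | pilot
  3   | reading | brown | smoothie | plumber
  4   | painting | gray | coffee | writer
  5   | cooking | black | soda | chef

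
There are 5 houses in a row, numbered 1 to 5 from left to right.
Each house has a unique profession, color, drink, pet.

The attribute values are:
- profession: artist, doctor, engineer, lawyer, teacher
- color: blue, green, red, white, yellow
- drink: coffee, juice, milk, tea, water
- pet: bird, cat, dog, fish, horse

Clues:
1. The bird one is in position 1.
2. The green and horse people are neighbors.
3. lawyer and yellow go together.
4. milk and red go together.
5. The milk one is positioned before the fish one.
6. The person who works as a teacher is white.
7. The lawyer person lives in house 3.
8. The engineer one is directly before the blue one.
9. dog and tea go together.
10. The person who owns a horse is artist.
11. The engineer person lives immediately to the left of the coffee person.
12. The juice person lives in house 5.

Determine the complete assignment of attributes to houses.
Solution:

House | Profession | Color | Drink | Pet
----------------------------------------
  1   | engineer | green | water | bird
  2   | artist | blue | coffee | horse
  3   | lawyer | yellow | tea | dog
  4   | doctor | red | milk | cat
  5   | teacher | white | juice | fish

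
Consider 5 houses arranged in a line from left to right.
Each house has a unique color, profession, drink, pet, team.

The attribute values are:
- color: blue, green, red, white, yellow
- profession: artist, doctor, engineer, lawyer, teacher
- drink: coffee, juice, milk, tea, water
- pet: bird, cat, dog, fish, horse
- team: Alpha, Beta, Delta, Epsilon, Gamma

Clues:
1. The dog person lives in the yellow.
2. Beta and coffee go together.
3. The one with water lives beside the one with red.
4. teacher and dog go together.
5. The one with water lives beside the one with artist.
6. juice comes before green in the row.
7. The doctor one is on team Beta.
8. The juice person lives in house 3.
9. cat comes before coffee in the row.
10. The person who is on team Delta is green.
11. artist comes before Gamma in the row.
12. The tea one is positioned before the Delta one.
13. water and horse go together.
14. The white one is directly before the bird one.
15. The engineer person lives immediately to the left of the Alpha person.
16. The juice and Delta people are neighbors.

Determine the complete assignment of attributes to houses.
Solution:

House | Color | Profession | Drink | Pet | Team
-----------------------------------------------
  1   | white | engineer | water | horse | Epsilon
  2   | red | artist | tea | bird | Alpha
  3   | yellow | teacher | juice | dog | Gamma
  4   | green | lawyer | milk | cat | Delta
  5   | blue | doctor | coffee | fish | Beta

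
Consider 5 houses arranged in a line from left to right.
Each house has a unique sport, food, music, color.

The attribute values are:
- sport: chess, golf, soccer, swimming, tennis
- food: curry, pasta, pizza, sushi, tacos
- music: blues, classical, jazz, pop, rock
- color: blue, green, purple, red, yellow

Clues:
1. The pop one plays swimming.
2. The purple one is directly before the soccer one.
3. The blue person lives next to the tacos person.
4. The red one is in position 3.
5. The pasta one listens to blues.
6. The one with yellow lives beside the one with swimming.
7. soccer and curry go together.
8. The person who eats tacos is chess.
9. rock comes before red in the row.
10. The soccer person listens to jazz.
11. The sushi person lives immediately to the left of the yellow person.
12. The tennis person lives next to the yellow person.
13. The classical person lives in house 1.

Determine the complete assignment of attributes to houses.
Solution:

House | Sport | Food | Music | Color
------------------------------------
  1   | tennis | sushi | classical | blue
  2   | chess | tacos | rock | yellow
  3   | swimming | pizza | pop | red
  4   | golf | pasta | blues | purple
  5   | soccer | curry | jazz | green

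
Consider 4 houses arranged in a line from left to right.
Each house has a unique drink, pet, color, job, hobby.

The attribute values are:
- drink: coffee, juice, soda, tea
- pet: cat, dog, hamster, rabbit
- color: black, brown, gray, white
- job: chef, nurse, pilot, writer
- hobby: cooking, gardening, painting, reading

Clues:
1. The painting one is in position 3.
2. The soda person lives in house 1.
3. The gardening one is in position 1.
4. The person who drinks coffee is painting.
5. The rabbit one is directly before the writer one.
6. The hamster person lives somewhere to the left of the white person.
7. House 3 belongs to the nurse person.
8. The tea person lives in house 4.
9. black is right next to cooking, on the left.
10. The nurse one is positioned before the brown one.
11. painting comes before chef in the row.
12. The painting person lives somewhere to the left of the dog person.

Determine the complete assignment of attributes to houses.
Solution:

House | Drink | Pet | Color | Job | Hobby
-----------------------------------------
  1   | soda | rabbit | black | pilot | gardening
  2   | juice | hamster | gray | writer | cooking
  3   | coffee | cat | white | nurse | painting
  4   | tea | dog | brown | chef | reading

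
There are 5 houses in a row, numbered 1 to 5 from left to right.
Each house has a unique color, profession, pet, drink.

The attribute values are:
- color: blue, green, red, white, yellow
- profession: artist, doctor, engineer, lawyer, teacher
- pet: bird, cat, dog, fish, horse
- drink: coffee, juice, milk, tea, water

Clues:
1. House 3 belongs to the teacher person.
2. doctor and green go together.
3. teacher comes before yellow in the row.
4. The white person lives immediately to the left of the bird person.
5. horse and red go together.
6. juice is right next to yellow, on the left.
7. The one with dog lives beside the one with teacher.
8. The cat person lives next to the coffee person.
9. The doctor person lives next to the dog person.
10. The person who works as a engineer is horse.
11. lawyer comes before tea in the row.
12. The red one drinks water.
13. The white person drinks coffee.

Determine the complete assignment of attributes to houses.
Solution:

House | Color | Profession | Pet | Drink
----------------------------------------
  1   | green | doctor | cat | milk
  2   | white | lawyer | dog | coffee
  3   | blue | teacher | bird | juice
  4   | yellow | artist | fish | tea
  5   | red | engineer | horse | water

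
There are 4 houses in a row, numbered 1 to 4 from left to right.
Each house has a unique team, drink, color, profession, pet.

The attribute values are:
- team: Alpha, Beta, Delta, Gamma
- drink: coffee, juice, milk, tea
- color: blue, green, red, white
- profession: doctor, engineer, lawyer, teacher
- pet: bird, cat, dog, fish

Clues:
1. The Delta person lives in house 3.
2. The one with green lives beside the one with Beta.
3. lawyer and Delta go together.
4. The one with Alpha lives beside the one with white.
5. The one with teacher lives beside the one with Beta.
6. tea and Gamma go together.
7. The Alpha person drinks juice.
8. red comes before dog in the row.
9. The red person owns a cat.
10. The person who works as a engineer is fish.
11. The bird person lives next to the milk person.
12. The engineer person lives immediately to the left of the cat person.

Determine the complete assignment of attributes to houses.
Solution:

House | Team | Drink | Color | Profession | Pet
-----------------------------------------------
  1   | Alpha | juice | green | teacher | bird
  2   | Beta | milk | white | engineer | fish
  3   | Delta | coffee | red | lawyer | cat
  4   | Gamma | tea | blue | doctor | dog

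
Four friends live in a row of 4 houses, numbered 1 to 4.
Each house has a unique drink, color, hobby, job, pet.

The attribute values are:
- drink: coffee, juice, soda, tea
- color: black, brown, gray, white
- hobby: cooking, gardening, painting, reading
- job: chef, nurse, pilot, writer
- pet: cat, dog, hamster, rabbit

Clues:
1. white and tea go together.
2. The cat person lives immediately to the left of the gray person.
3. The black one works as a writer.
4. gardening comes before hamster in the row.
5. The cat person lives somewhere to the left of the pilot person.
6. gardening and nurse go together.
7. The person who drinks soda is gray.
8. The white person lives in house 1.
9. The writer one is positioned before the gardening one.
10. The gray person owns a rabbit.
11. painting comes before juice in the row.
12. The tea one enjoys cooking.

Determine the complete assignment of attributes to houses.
Solution:

House | Drink | Color | Hobby | Job | Pet
-----------------------------------------
  1   | tea | white | cooking | chef | dog
  2   | coffee | black | painting | writer | cat
  3   | soda | gray | gardening | nurse | rabbit
  4   | juice | brown | reading | pilot | hamster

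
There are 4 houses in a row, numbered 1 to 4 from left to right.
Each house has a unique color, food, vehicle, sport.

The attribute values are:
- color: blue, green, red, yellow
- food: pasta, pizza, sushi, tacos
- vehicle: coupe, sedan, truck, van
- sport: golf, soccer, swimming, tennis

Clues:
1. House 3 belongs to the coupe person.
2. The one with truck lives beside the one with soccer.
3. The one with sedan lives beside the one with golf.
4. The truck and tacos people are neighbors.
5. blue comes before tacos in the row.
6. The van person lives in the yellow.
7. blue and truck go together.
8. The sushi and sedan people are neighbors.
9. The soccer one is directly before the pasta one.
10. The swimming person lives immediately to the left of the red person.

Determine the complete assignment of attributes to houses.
Solution:

House | Color | Food | Vehicle | Sport
--------------------------------------
  1   | blue | sushi | truck | swimming
  2   | red | tacos | sedan | soccer
  3   | green | pasta | coupe | golf
  4   | yellow | pizza | van | tennis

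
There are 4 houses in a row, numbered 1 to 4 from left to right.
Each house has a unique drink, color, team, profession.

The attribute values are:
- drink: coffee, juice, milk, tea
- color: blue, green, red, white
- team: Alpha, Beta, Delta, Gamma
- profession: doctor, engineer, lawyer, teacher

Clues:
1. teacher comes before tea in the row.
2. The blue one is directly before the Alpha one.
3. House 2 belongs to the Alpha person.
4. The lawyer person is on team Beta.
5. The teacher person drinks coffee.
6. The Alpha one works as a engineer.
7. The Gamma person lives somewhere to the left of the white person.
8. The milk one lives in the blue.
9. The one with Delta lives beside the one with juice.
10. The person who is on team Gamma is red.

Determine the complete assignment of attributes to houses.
Solution:

House | Drink | Color | Team | Profession
-----------------------------------------
  1   | milk | blue | Delta | doctor
  2   | juice | green | Alpha | engineer
  3   | coffee | red | Gamma | teacher
  4   | tea | white | Beta | lawyer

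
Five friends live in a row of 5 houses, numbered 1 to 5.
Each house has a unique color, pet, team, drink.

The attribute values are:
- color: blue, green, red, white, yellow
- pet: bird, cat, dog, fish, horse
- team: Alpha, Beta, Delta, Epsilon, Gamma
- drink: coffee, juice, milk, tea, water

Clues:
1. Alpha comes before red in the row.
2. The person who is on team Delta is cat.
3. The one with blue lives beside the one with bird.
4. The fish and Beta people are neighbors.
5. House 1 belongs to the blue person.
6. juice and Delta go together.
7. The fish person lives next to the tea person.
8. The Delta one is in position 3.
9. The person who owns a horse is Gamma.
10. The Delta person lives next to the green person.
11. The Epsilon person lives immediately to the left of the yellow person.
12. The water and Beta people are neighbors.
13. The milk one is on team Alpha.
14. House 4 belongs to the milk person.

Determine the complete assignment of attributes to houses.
Solution:

House | Color | Pet | Team | Drink
----------------------------------
  1   | blue | fish | Epsilon | water
  2   | yellow | bird | Beta | tea
  3   | white | cat | Delta | juice
  4   | green | dog | Alpha | milk
  5   | red | horse | Gamma | coffee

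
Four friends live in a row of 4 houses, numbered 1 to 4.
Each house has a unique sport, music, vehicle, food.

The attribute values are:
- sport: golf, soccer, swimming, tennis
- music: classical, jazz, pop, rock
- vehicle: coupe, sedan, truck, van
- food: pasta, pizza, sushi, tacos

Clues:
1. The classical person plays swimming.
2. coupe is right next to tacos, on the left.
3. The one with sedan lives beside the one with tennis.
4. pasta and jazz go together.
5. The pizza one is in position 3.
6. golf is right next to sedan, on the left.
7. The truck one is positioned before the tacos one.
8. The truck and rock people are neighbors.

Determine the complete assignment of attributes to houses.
Solution:

House | Sport | Music | Vehicle | Food
--------------------------------------
  1   | golf | jazz | truck | pasta
  2   | soccer | rock | sedan | sushi
  3   | tennis | pop | coupe | pizza
  4   | swimming | classical | van | tacos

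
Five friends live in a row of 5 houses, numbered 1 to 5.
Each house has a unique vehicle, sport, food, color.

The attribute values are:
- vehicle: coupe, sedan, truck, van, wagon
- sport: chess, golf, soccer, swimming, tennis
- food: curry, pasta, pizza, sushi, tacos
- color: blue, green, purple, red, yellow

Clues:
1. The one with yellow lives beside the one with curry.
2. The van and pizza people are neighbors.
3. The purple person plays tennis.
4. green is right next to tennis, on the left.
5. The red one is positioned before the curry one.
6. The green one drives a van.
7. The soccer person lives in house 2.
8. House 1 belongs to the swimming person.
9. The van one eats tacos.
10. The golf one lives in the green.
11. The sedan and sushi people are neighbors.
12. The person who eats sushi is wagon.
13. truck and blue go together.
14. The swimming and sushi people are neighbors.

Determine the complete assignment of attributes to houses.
Solution:

House | Vehicle | Sport | Food | Color
--------------------------------------
  1   | sedan | swimming | pasta | red
  2   | wagon | soccer | sushi | yellow
  3   | truck | chess | curry | blue
  4   | van | golf | tacos | green
  5   | coupe | tennis | pizza | purple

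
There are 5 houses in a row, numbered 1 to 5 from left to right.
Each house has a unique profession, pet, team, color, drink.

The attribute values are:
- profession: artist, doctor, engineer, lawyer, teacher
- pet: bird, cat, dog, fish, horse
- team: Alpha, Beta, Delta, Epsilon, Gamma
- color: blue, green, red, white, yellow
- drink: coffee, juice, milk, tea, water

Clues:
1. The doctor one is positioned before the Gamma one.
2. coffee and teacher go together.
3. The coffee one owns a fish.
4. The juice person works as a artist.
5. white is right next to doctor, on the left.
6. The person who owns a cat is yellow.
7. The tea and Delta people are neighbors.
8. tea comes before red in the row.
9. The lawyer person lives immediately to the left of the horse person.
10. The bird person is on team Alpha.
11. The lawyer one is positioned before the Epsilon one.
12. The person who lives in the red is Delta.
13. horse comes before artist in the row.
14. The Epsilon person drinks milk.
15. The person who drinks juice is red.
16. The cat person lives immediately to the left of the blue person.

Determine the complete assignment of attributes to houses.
Solution:

House | Profession | Pet | Team | Color | Drink
-----------------------------------------------
  1   | lawyer | bird | Alpha | white | water
  2   | doctor | horse | Beta | green | tea
  3   | artist | dog | Delta | red | juice
  4   | engineer | cat | Epsilon | yellow | milk
  5   | teacher | fish | Gamma | blue | coffee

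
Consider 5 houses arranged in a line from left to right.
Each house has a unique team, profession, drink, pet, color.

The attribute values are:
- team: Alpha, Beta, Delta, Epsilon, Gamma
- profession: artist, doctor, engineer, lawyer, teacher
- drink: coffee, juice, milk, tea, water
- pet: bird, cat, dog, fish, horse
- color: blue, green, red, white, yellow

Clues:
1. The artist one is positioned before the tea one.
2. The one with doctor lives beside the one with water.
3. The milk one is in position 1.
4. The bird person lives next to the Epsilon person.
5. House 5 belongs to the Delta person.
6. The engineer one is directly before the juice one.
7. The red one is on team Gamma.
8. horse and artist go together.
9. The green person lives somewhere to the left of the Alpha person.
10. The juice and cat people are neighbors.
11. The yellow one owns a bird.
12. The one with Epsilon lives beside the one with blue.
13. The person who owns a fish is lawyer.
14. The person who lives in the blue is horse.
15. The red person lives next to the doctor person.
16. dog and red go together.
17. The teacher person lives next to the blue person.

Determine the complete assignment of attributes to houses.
Solution:

House | Team | Profession | Drink | Pet | Color
-----------------------------------------------
  1   | Gamma | engineer | milk | dog | red
  2   | Beta | doctor | juice | bird | yellow
  3   | Epsilon | teacher | water | cat | green
  4   | Alpha | artist | coffee | horse | blue
  5   | Delta | lawyer | tea | fish | white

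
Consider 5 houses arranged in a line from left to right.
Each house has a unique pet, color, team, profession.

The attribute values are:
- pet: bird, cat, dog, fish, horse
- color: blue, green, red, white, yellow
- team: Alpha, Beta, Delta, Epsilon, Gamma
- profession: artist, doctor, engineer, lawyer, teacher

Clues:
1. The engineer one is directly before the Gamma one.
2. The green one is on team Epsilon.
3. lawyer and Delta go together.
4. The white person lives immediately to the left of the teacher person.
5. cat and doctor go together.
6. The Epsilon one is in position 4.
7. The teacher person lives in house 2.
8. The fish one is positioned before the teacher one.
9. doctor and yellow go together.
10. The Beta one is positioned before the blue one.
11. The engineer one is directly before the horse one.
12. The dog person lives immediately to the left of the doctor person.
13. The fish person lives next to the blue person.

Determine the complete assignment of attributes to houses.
Solution:

House | Pet | Color | Team | Profession
---------------------------------------
  1   | fish | white | Beta | engineer
  2   | horse | blue | Gamma | teacher
  3   | bird | red | Delta | lawyer
  4   | dog | green | Epsilon | artist
  5   | cat | yellow | Alpha | doctor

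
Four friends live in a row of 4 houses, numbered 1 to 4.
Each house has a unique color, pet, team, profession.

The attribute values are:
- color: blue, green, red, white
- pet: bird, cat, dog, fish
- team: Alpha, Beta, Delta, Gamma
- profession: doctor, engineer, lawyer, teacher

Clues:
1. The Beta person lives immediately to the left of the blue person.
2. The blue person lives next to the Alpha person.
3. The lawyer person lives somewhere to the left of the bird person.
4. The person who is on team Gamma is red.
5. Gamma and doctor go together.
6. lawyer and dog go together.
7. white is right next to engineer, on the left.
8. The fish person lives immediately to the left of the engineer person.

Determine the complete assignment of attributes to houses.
Solution:

House | Color | Pet | Team | Profession
---------------------------------------
  1   | white | fish | Beta | teacher
  2   | blue | cat | Delta | engineer
  3   | green | dog | Alpha | lawyer
  4   | red | bird | Gamma | doctor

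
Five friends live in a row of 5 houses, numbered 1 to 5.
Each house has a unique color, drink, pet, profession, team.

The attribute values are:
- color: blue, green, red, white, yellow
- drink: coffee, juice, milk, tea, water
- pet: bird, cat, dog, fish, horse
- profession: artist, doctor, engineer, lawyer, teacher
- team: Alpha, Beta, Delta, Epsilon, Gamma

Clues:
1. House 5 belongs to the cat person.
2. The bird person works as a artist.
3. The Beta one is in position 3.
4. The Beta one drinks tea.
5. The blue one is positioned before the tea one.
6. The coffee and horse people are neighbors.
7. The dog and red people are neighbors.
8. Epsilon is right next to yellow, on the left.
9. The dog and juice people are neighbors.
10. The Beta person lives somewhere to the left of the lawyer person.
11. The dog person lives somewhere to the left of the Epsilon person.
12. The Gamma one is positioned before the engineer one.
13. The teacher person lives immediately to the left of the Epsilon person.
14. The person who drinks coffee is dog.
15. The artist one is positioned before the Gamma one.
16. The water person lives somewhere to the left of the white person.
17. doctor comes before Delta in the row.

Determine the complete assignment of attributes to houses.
Solution:

House | Color | Drink | Pet | Profession | Team
-----------------------------------------------
  1   | blue | coffee | dog | teacher | Alpha
  2   | red | juice | horse | doctor | Epsilon
  3   | yellow | tea | bird | artist | Beta
  4   | green | water | fish | lawyer | Gamma
  5   | white | milk | cat | engineer | Delta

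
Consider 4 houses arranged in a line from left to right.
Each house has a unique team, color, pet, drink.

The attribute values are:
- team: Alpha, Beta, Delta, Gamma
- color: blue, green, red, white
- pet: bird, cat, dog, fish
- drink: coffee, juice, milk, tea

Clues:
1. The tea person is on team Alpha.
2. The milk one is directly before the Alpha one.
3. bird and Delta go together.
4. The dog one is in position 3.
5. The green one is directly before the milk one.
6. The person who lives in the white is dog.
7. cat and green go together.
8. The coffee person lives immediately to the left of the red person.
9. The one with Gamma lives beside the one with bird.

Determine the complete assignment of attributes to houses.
Solution:

House | Team | Color | Pet | Drink
----------------------------------
  1   | Gamma | green | cat | coffee
  2   | Delta | red | bird | milk
  3   | Alpha | white | dog | tea
  4   | Beta | blue | fish | juice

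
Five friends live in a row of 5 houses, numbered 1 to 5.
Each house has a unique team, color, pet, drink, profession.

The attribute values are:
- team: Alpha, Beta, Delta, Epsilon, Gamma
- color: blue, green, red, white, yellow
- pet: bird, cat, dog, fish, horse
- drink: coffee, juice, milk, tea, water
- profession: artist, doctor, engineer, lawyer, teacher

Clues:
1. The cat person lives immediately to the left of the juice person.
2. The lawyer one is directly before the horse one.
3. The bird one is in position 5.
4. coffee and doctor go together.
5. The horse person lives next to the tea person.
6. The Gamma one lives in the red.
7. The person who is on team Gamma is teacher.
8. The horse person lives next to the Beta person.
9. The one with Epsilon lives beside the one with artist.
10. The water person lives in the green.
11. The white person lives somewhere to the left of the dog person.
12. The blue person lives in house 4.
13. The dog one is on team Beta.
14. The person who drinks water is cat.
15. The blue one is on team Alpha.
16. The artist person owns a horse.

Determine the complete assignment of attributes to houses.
Solution:

House | Team | Color | Pet | Drink | Profession
-----------------------------------------------
  1   | Epsilon | green | cat | water | lawyer
  2   | Delta | white | horse | juice | artist
  3   | Beta | yellow | dog | tea | engineer
  4   | Alpha | blue | fish | coffee | doctor
  5   | Gamma | red | bird | milk | teacher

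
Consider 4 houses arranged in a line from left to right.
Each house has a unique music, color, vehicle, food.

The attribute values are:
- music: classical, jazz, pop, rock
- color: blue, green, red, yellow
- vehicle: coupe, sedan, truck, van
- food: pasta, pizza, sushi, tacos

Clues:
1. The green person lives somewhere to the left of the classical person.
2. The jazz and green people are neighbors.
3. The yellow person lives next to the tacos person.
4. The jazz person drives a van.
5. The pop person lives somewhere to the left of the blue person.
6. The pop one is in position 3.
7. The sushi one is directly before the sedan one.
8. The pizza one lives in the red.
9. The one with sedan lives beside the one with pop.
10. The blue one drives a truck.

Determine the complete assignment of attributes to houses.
Solution:

House | Music | Color | Vehicle | Food
--------------------------------------
  1   | jazz | yellow | van | sushi
  2   | rock | green | sedan | tacos
  3   | pop | red | coupe | pizza
  4   | classical | blue | truck | pasta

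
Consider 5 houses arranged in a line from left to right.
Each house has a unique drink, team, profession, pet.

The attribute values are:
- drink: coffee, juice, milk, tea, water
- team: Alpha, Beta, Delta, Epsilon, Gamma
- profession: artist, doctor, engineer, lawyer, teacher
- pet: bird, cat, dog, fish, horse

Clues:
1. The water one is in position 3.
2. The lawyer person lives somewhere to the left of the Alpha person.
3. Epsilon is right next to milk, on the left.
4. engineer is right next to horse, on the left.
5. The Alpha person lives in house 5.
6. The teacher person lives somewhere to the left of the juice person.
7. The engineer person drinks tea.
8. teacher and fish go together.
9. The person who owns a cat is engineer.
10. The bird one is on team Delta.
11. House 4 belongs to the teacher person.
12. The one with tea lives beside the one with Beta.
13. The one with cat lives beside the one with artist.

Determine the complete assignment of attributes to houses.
Solution:

House | Drink | Team | Profession | Pet
---------------------------------------
  1   | tea | Epsilon | engineer | cat
  2   | milk | Beta | artist | horse
  3   | water | Delta | lawyer | bird
  4   | coffee | Gamma | teacher | fish
  5   | juice | Alpha | doctor | dog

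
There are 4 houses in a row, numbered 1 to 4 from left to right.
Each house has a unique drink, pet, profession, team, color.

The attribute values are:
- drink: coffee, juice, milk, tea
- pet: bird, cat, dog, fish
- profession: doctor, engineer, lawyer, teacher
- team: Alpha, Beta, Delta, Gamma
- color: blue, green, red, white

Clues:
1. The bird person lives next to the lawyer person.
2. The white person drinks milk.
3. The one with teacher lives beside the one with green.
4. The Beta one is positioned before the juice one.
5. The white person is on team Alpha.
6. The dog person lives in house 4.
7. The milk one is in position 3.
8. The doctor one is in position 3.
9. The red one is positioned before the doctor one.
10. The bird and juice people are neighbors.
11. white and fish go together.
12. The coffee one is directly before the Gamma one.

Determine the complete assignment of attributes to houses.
Solution:

House | Drink | Pet | Profession | Team | Color
-----------------------------------------------
  1   | coffee | bird | teacher | Beta | red
  2   | juice | cat | lawyer | Gamma | green
  3   | milk | fish | doctor | Alpha | white
  4   | tea | dog | engineer | Delta | blue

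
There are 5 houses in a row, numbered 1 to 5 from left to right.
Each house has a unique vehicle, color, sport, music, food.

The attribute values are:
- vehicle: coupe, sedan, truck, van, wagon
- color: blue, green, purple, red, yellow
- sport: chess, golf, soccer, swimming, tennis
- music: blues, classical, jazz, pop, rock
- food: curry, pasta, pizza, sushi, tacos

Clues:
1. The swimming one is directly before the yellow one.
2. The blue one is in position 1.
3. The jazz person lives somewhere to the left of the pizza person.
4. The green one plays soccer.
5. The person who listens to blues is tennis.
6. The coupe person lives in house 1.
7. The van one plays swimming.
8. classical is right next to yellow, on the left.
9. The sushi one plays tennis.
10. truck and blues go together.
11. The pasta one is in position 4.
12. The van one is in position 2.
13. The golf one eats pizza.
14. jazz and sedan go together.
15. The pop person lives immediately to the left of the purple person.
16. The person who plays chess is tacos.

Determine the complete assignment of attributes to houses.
Solution:

House | Vehicle | Color | Sport | Music | Food
----------------------------------------------
  1   | coupe | blue | chess | pop | tacos
  2   | van | purple | swimming | classical | curry
  3   | truck | yellow | tennis | blues | sushi
  4   | sedan | green | soccer | jazz | pasta
  5   | wagon | red | golf | rock | pizza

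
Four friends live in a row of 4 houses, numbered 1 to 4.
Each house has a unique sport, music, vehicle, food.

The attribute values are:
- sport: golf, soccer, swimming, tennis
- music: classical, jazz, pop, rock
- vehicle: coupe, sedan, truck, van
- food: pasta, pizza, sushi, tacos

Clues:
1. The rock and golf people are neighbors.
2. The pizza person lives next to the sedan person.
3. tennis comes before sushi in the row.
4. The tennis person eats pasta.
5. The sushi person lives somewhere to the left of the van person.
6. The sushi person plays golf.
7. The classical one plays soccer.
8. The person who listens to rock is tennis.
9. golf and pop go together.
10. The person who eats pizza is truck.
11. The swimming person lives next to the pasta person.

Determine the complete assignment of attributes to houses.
Solution:

House | Sport | Music | Vehicle | Food
--------------------------------------
  1   | swimming | jazz | truck | pizza
  2   | tennis | rock | sedan | pasta
  3   | golf | pop | coupe | sushi
  4   | soccer | classical | van | tacos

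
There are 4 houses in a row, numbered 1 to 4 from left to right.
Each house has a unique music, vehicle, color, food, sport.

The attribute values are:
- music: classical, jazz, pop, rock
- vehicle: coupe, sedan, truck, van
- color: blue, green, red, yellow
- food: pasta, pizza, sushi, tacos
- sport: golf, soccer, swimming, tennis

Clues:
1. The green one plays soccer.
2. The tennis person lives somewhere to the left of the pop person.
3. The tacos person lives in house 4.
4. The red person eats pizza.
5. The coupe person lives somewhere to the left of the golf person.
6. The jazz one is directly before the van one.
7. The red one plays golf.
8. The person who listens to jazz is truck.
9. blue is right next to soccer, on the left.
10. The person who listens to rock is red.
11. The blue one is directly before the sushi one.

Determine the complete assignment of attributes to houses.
Solution:

House | Music | Vehicle | Color | Food | Sport
----------------------------------------------
  1   | classical | coupe | blue | pasta | tennis
  2   | jazz | truck | green | sushi | soccer
  3   | rock | van | red | pizza | golf
  4   | pop | sedan | yellow | tacos | swimming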